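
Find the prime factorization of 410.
2 × 5 × 41

Divide by primes starting from smallest:
410 ÷ 2 = 205
205 ÷ 5 = 41
41 ÷ 41 = 1

410 = 2 × 5 × 41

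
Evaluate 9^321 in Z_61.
Using Fermat: 9^{60} ≡ 1 (mod 61). 321 ≡ 21 (mod 60). So 9^{321} ≡ 9^{21} ≡ 9 (mod 61)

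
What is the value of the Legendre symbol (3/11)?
(3/11) = 3^{5} mod 11 = 1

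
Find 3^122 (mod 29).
Using Fermat: 3^{28} ≡ 1 (mod 29). 122 ≡ 10 (mod 28). So 3^{122} ≡ 3^{10} ≡ 5 (mod 29)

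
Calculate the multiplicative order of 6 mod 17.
Powers of 6 mod 17: 6^1≡6, 6^2≡2, 6^3≡12, 6^4≡4, 6^5≡7, 6^6≡8, 6^7≡14, 6^8≡16, 6^9≡11, 6^10≡15, 6^11≡5, 6^12≡13, 6^13≡10, 6^14≡9, 6^15≡3, 6^16≡1. Order = 16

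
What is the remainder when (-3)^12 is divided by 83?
Using repeated squaring. (-3) ≡ 80 (mod 83). 12 = 8 + 4 (binary 1100). Repeated squaring mod 83: 80^1 ≡ 80; 80^2 ≡ 80² = 6400 ≡ 9; 80^4 ≡ 9² = 81 ≡ 81; 80^8 ≡ 81² = 6561 ≡ 4. Multiply: (-3)^12 ≡ 80^8 × 80^4 ≡ 4 × 81 (mod 83): 4 × 81 = 324 ≡ 75. So (-3)^12 ≡ 75 (mod 83).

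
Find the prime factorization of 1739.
37 × 47

Divide by primes starting from smallest:
1739 ÷ 37 = 47
47 ÷ 47 = 1

1739 = 37 × 47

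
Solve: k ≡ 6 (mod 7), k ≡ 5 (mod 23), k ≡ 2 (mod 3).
M = 7 × 23 × 3 = 483. M₁ = 69, y₁ ≡ 6 (mod 7). M₂ = 21, y₂ ≡ 11 (mod 23). M₃ = 161, y₃ ≡ 2 (mod 3). k = 6×69×6 + 5×21×11 + 2×161×2 ≡ 419 (mod 483)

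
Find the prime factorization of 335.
5 × 67

Divide by primes starting from smallest:
335 ÷ 5 = 67
67 ÷ 67 = 1

335 = 5 × 67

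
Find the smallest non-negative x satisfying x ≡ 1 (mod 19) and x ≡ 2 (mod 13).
M = 19 × 13 = 247. M₁ = 13, y₁ ≡ 3 (mod 19). M₂ = 19, y₂ ≡ 11 (mod 13). x = 1×13×3 + 2×19×11 ≡ 210 (mod 247)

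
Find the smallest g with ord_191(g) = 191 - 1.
p - 1 = 190 has prime divisors 2, 5, 19. h is a primitive root mod 191 iff h^(190/q) ≢ 1 (mod 191) for each such q.
h = 2: 2^95 ≡ 1, 2^38 ≡ 49, 2^10 ≡ 69 (mod 191); 2^95 ≡ 1, so not a primitive root.
h = 3: 3^95 ≡ 1, 3^38 ≡ 39, 3^10 ≡ 30 (mod 191); 3^95 ≡ 1, so not a primitive root.
h = 4: 4^95 ≡ 1, 4^38 ≡ 109, 4^10 ≡ 177 (mod 191); 4^95 ≡ 1, so not a primitive root.
h = 5: 5^95 ≡ 1, 5^38 ≡ 1, 5^10 ≡ 177 (mod 191); 5^95 ≡ 1, so not a primitive root.
h = 6: 6^95 ≡ 1, 6^38 ≡ 1, 6^10 ≡ 160 (mod 191); 6^95 ≡ 1, so not a primitive root.
h = 7: 7^95 ≡ 190, 7^38 ≡ 39, 7^10 ≡ 1 (mod 191); 7^10 ≡ 1, so not a primitive root.
h = 8: 8^95 ≡ 1, 8^38 ≡ 184, 8^10 ≡ 180 (mod 191); 8^95 ≡ 1, so not a primitive root.
h = 9: 9^95 ≡ 1, 9^38 ≡ 184, 9^10 ≡ 136 (mod 191); 9^95 ≡ 1, so not a primitive root.
h = 10: 10^95 ≡ 1, 10^38 ≡ 49, 10^10 ≡ 180 (mod 191); 10^95 ≡ 1, so not a primitive root.
h = 11: 11^95 ≡ 190, 11^38 ≡ 1, 11^10 ≡ 107 (mod 191); 11^38 ≡ 1, so not a primitive root.
h = 12: 12^95 ≡ 1, 12^38 ≡ 49, 12^10 ≡ 153 (mod 191); 12^95 ≡ 1, so not a primitive root.
h = 13: 13^95 ≡ 1, 13^38 ≡ 184, 13^10 ≡ 121 (mod 191); 13^95 ≡ 1, so not a primitive root.
h = 14: 14^95 ≡ 190, 14^38 ≡ 1, 14^10 ≡ 69 (mod 191); 14^38 ≡ 1, so not a primitive root.
h = 15: 15^95 ≡ 1, 15^38 ≡ 39, 15^10 ≡ 153 (mod 191); 15^95 ≡ 1, so not a primitive root.
h = 16: 16^95 ≡ 1, 16^38 ≡ 39, 16^10 ≡ 5 (mod 191); 16^95 ≡ 1, so not a primitive root.
h = 17: 17^95 ≡ 1, 17^38 ≡ 109, 17^10 ≡ 32 (mod 191); 17^95 ≡ 1, so not a primitive root.
h = 18: 18^95 ≡ 1, 18^38 ≡ 39, 18^10 ≡ 25 (mod 191); 18^95 ≡ 1, so not a primitive root.
h = 19: 19^95 ≡ 190, 19^38 ≡ 39, 19^10 ≡ 52 (mod 191); none is 1, so 19 has order 190 and is a primitive root.
The smallest primitive root mod 191 is g = 19.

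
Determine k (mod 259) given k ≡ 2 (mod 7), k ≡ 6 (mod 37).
191

Using the Chinese Remainder Theorem:
M = product of moduli = 259
For equation 1: M_1 = 37, 37 ≡ 2 (mod 7), inverse of 37 mod 7 is 4 (check: 2 × 4 = 8 ≡ 1 (mod 7))
For equation 2: M_2 = 7, 7 ≡ 7 (mod 37), inverse of 7 mod 37 is 16 (check: 7 × 16 = 112 ≡ 1 (mod 37))
Combine: k ≡ Σ r_i×M_i×(M_i⁻¹ mod m_i) = 2×37×4 + 6×7×16 = 296 + 672 = 968
968 mod 259 = 191
k ≡ 191 (mod 259)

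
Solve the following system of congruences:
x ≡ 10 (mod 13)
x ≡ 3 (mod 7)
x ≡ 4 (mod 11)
829

Using the Chinese Remainder Theorem:
M = product of moduli = 1001
For equation 1: M_1 = 77, 77 ≡ 12 (mod 13), inverse of 77 mod 13 is 12 (check: 12 × 12 = 144 ≡ 1 (mod 13))
For equation 2: M_2 = 143, 143 ≡ 3 (mod 7), inverse of 143 mod 7 is 5 (check: 3 × 5 = 15 ≡ 1 (mod 7))
For equation 3: M_3 = 91, 91 ≡ 3 (mod 11), inverse of 91 mod 11 is 4 (check: 3 × 4 = 12 ≡ 1 (mod 11))
Combine: x ≡ Σ r_i×M_i×(M_i⁻¹ mod m_i) = 10×77×12 + 3×143×5 + 4×91×4 = 9240 + 2145 + 1456 = 12841
12841 mod 1001 = 829
x ≡ 829 (mod 1001)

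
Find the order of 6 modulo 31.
Powers of 6 mod 31: 6^1≡6, 6^2≡5, 6^3≡30, 6^4≡25, 6^5≡26, 6^6≡1. Order = 6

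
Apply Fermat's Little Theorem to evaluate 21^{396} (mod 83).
10

By Fermat's Little Theorem, a^(p-1) ≡ 1 (mod p) for prime p and gcd(a, p) = 1
Here p = 83, so 21^82 ≡ 1 (mod 83)
We can reduce the exponent: 396 mod 82 = 68
So 21^396 ≡ 21^68 (mod 83)
Computing: 21^68 mod 83 = 10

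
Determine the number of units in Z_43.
42

Prime factorization: 43 = 43
Using the formula φ(n) = n × Π(1 - 1/p) for each prime factor p:
φ(43) = 43 × (1 - 1/43)
φ(43) = 42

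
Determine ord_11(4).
Powers of 4 mod 11: 4^1≡4, 4^2≡5, 4^3≡9, 4^4≡3, 4^5≡1. Order = 5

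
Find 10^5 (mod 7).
10 ≡ 3 (mod 7). 5 = 4 + 1 (binary 101). Repeated squaring mod 7: 3^1 ≡ 3; 3^2 ≡ 3² = 9 ≡ 2; 3^4 ≡ 2² = 4 ≡ 4. Multiply: 10^5 ≡ 3^4 × 3^1 ≡ 4 × 3 (mod 7): 4 × 3 = 12 ≡ 5. So 10^5 ≡ 5 (mod 7).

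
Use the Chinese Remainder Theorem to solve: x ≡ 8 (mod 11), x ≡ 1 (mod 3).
19

Using the Chinese Remainder Theorem:
M = product of moduli = 33
For equation 1: M_1 = 3, 3 ≡ 3 (mod 11), inverse of 3 mod 11 is 4 (check: 3 × 4 = 12 ≡ 1 (mod 11))
For equation 2: M_2 = 11, 11 ≡ 2 (mod 3), inverse of 11 mod 3 is 2 (check: 2 × 2 = 4 ≡ 1 (mod 3))
Combine: x ≡ Σ r_i×M_i×(M_i⁻¹ mod m_i) = 8×3×4 + 1×11×2 = 96 + 22 = 118
118 mod 33 = 19
x ≡ 19 (mod 33)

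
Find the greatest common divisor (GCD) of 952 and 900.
4

Using the Euclidean algorithm:
952 = 1 × 900 + 52
900 = 17 × 52 + 16
52 = 3 × 16 + 4
16 = 4 × 4 + 0

GCD(952, 900) = 4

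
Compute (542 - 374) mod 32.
8

(542 - 374) = 168
168 mod 32 = 8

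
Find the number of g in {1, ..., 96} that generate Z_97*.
Number of primitive roots mod 97 = φ(96) = 32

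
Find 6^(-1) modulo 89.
15

Using Extended Euclidean Algorithm:
gcd(6, 89) = 1
Bezout coefficients: 6 × 15 + 89 × -1 = 1
So 6 × 15 ≡ 1 (mod 89)
The inverse is 15 mod 89 = 15
Verification: 6 × 15 = 90 = 1 × 89 + 1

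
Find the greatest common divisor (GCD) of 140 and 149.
1

Using the Euclidean algorithm:
140 = 0 × 149 + 140
149 = 1 × 140 + 9
140 = 15 × 9 + 5
9 = 1 × 5 + 4
5 = 1 × 4 + 1
4 = 4 × 1 + 0

GCD(140, 149) = 1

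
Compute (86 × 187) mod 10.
2

(86 × 187) = 16082
16082 mod 10 = 2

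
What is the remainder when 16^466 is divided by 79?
Using Fermat: 16^{78} ≡ 1 (mod 79). 466 ≡ 76 (mod 78). So 16^{466} ≡ 16^{76} ≡ 25 (mod 79)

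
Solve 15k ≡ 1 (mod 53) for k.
46

Using Extended Euclidean Algorithm:
gcd(15, 53) = 1
Bezout coefficients: 15 × -7 + 53 × 2 = 1
So 15 × -7 ≡ 1 (mod 53)
The inverse is -7 mod 53 = 46
Verification: 15 × 46 = 690 = 13 × 53 + 1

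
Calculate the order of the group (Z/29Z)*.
28

Prime factorization: 29 = 29
Using the formula φ(n) = n × Π(1 - 1/p) for each prime factor p:
φ(29) = 29 × (1 - 1/29)
φ(29) = 28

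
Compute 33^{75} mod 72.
9

Using successive squaring:
Binary expansion of 75: 1001011
Powers of 33 mod 72 (each is the square of the previous):
  33^1 ≡ 33 (mod 72)
  33^2 ≡ 33² = 1089 ≡ 9 (mod 72)
  33^4 ≡ 9² = 81 ≡ 9 (mod 72)
  33^8 ≡ 9² = 81 ≡ 9 (mod 72)
  33^16 ≡ 9² = 81 ≡ 9 (mod 72)
  33^32 ≡ 9² = 81 ≡ 9 (mod 72)
  33^64 ≡ 9² = 81 ≡ 9 (mod 72)
75 = 64 + 8 + 2 + 1, so 33^75 = 33^64 × 33^8 × 33^2 × 33^1 ≡ 9 × 9 × 9 × 33 (mod 72)
Multiplying step by step:
  9 × 9 = 81 ≡ 9 (mod 72)
  9 × 9 = 81 ≡ 9 (mod 72)
  9 × 33 = 297 ≡ 9 (mod 72)
Result: 33^75 ≡ 9 (mod 72)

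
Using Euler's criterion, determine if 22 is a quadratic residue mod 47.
By Euler's criterion: 22^{23} ≡ 46 (mod 47). Since this equals -1 (≡ 46), 22 is not a QR.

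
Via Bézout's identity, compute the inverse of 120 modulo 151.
Extended GCD: 120(-39) + 151(31) = 1. So 120^(-1) ≡ 112 ≡ 112 (mod 151). Verify: 120 × 112 = 13440 ≡ 1 (mod 151)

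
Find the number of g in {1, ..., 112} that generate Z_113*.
Number of primitive roots mod 113 = φ(112) = 48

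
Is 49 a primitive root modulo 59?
No

To verify, check if 49^(58/q) ≢ 1 (mod 59) for each prime divisor q of 58
Divisors of 58 = 58: [1, 2, 29, 58]
  49^(58/2) = 49^29 ≡ 1 (mod 59)
  49^(58/29) = 49^2 ≡ 41 (mod 59)
Conclusion: 49 is not a primitive root modulo 59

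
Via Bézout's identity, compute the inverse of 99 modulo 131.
Extended GCD: 99(45) + 131(-34) = 1. So 99^(-1) ≡ 45 ≡ 45 (mod 131). Verify: 99 × 45 = 4455 ≡ 1 (mod 131)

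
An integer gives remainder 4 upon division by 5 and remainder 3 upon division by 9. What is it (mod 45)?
M = 5 × 9 = 45. M₁ = 9, y₁ ≡ 4 (mod 5). M₂ = 5, y₂ ≡ 2 (mod 9). x = 4×9×4 + 3×5×2 ≡ 39 (mod 45). The smallest positive such number is 39.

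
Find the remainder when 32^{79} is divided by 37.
By Fermat: 32^{36} ≡ 1 (mod 37). 79 = 2×36 + 7. So 32^{79} ≡ 32^{7} ≡ 19 (mod 37)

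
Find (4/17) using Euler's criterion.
(4/17) = 4^{8} mod 17 = 1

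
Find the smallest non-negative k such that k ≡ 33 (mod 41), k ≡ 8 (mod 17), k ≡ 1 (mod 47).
22091

Using the Chinese Remainder Theorem:
M = product of moduli = 32759
For equation 1: M_1 = 799, 799 ≡ 20 (mod 41), inverse of 799 mod 41 is 39 (check: 20 × 39 = 780 ≡ 1 (mod 41))
For equation 2: M_2 = 1927, 1927 ≡ 6 (mod 17), inverse of 1927 mod 17 is 3 (check: 6 × 3 = 18 ≡ 1 (mod 17))
For equation 3: M_3 = 697, 697 ≡ 39 (mod 47), inverse of 697 mod 47 is 41 (check: 39 × 41 = 1599 ≡ 1 (mod 47))
Combine: k ≡ Σ r_i×M_i×(M_i⁻¹ mod m_i) = 33×799×39 + 8×1927×3 + 1×697×41 = 1028313 + 46248 + 28577 = 1103138
1103138 mod 32759 = 22091
k ≡ 22091 (mod 32759)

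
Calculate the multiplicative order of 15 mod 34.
Powers of 15 mod 34: 15^1≡15, 15^2≡21, 15^3≡9, 15^4≡33, 15^5≡19, 15^6≡13, 15^7≡25, 15^8≡1. Order = 8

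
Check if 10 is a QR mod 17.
By Euler's criterion: 10^{8} ≡ 16 (mod 17). Since this equals -1 (≡ 16), 10 is not a QR.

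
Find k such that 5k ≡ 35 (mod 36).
7

Since gcd(5, 36) = 1 divides 35, a solution exists.
Multiply both sides by the inverse of 5 mod 36:
  5^(-1) mod 36 = 29
  x ≡ 29 × 35 ≡ 1015 ≡ 7 (mod 36)
Verification: 5 × 7 = 35 = 0 × 36 + 35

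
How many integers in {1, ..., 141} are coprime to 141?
92

Prime factorization: 141 = 3 × 47
Using the formula φ(n) = n × Π(1 - 1/p) for each prime factor p:
φ(141) = 141 × (1 - 1/3) × (1 - 1/47)
φ(141) = 92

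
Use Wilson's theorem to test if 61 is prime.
(60)! mod 61 = 60. Since 60 ≡ -1 (mod 61), 61 is prime.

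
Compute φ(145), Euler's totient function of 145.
112

Prime factorization: 145 = 5 × 29
Using the formula φ(n) = n × Π(1 - 1/p) for each prime factor p:
φ(145) = 145 × (1 - 1/5) × (1 - 1/29)
φ(145) = 112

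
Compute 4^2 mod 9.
2 = 2 (binary 10). Repeated squaring mod 9: 4^1 ≡ 4; 4^2 ≡ 4² = 16 ≡ 7. So 4^2 ≡ 7 (mod 9).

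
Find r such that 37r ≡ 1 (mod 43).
37^(-1) ≡ 7 (mod 43). Verification: 37 × 7 = 259 ≡ 1 (mod 43)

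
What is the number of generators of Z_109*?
Number of primitive roots mod 109 = φ(108) = 36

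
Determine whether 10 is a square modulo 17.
By Euler's criterion: 10^{8} ≡ 16 (mod 17). Since this equals -1 (≡ 16), 10 is not a QR.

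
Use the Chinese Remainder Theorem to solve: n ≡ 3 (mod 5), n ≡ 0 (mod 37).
148

Using the Chinese Remainder Theorem:
M = product of moduli = 185
For equation 1: M_1 = 37, 37 ≡ 2 (mod 5), inverse of 37 mod 5 is 3 (check: 2 × 3 = 6 ≡ 1 (mod 5))
For equation 2: M_2 = 5, 5 ≡ 5 (mod 37), inverse of 5 mod 37 is 15 (check: 5 × 15 = 75 ≡ 1 (mod 37))
Combine: n ≡ Σ r_i×M_i×(M_i⁻¹ mod m_i) = 3×37×3 + 0×5×15 = 333 + 0 = 333
333 mod 185 = 148
n ≡ 148 (mod 185)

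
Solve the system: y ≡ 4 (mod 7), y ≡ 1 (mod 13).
M = 7 × 13 = 91. M₁ = 13, y₁ ≡ 6 (mod 7). M₂ = 7, y₂ ≡ 2 (mod 13). y = 4×13×6 + 1×7×2 ≡ 53 (mod 91)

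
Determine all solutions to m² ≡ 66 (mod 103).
The square roots of 66 mod 103 are 13 and 90. Verify: 13² = 169 ≡ 66 (mod 103)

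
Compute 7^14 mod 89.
Using repeated squaring. 14 = 8 + 4 + 2 (binary 1110). Repeated squaring mod 89: 7^1 ≡ 7; 7^2 ≡ 7² = 49 ≡ 49; 7^4 ≡ 49² = 2401 ≡ 87; 7^8 ≡ 87² = 7569 ≡ 4. Multiply: 7^14 = 7^8 × 7^4 × 7^2 ≡ 4 × 87 × 49 (mod 89): 4 × 87 = 348 ≡ 81; 81 × 49 = 3969 ≡ 53. So 7^14 ≡ 53 (mod 89).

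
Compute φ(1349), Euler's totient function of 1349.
1260

Prime factorization: 1349 = 19 × 71
Using the formula φ(n) = n × Π(1 - 1/p) for each prime factor p:
φ(1349) = 1349 × (1 - 1/19) × (1 - 1/71)
φ(1349) = 1260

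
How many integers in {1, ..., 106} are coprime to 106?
52

Prime factorization: 106 = 2 × 53
Using the formula φ(n) = n × Π(1 - 1/p) for each prime factor p:
φ(106) = 106 × (1 - 1/2) × (1 - 1/53)
φ(106) = 52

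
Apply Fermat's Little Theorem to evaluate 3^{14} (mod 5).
4

By Fermat's Little Theorem, a^(p-1) ≡ 1 (mod p) for prime p and gcd(a, p) = 1
Here p = 5, so 3^4 ≡ 1 (mod 5)
We can reduce the exponent: 14 mod 4 = 2
So 3^14 ≡ 3^2 (mod 5)
Computing: 3^2 mod 5 = 4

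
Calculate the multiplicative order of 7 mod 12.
Powers of 7 mod 12: 7^1≡7, 7^2≡1. Order = 2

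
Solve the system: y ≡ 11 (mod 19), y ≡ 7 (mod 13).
M = 19 × 13 = 247. M₁ = 13, y₁ ≡ 3 (mod 19). M₂ = 19, y₂ ≡ 11 (mod 13). y = 11×13×3 + 7×19×11 ≡ 163 (mod 247)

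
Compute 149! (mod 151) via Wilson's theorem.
(150)! = (149)! × (150) ≡ -1 (mod 151). So (149)! ≡ -1 × (150)^(-1) ≡ (-1)×(-1) = 1 (mod 151)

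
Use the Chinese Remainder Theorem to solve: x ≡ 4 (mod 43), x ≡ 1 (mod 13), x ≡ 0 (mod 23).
391

Using the Chinese Remainder Theorem:
M = product of moduli = 12857
For equation 1: M_1 = 299, 299 ≡ 41 (mod 43), inverse of 299 mod 43 is 21 (check: 41 × 21 = 861 ≡ 1 (mod 43))
For equation 2: M_2 = 989, 989 ≡ 1 (mod 13), inverse of 989 mod 13 is 1 (check: 1 × 1 = 1 ≡ 1 (mod 13))
For equation 3: M_3 = 559, 559 ≡ 7 (mod 23), inverse of 559 mod 23 is 10 (check: 7 × 10 = 70 ≡ 1 (mod 23))
Combine: x ≡ Σ r_i×M_i×(M_i⁻¹ mod m_i) = 4×299×21 + 1×989×1 + 0×559×10 = 25116 + 989 + 0 = 26105
26105 mod 12857 = 391
x ≡ 391 (mod 12857)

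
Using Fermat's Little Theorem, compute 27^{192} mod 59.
51

By Fermat's Little Theorem, a^(p-1) ≡ 1 (mod p) for prime p and gcd(a, p) = 1
Here p = 59, so 27^58 ≡ 1 (mod 59)
We can reduce the exponent: 192 mod 58 = 18
So 27^192 ≡ 27^18 (mod 59)
Computing: 27^18 mod 59 = 51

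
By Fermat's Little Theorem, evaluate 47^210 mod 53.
By Fermat: 47^{52} ≡ 1 (mod 53). 210 = 4×52 + 2. So 47^{210} ≡ 47^{2} ≡ 36 (mod 53)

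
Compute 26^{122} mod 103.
91

Using successive squaring:
Binary expansion of 122: 1111010
Powers of 26 mod 103 (each is the square of the previous):
  26^1 ≡ 26 (mod 103)
  26^2 ≡ 26² = 676 ≡ 58 (mod 103)
  26^4 ≡ 58² = 3364 ≡ 68 (mod 103)
  26^8 ≡ 68² = 4624 ≡ 92 (mod 103)
  26^16 ≡ 92² = 8464 ≡ 18 (mod 103)
  26^32 ≡ 18² = 324 ≡ 15 (mod 103)
  26^64 ≡ 15² = 225 ≡ 19 (mod 103)
122 = 64 + 32 + 16 + 8 + 2, so 26^122 = 26^64 × 26^32 × 26^16 × 26^8 × 26^2 ≡ 19 × 15 × 18 × 92 × 58 (mod 103)
Multiplying step by step:
  19 × 15 = 285 ≡ 79 (mod 103)
  79 × 18 = 1422 ≡ 83 (mod 103)
  83 × 92 = 7636 ≡ 14 (mod 103)
  14 × 58 = 812 ≡ 91 (mod 103)
Result: 26^122 ≡ 91 (mod 103)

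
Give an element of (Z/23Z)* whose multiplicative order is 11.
2 has order 11 mod 23 since 2^{11} ≡ 1 (mod 23) and no smaller power works.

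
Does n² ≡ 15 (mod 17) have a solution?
By Euler's criterion: 15^{8} ≡ 1 (mod 17). Since this equals 1, 15 is a QR.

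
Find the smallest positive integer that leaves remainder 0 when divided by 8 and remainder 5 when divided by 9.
M = 8 × 9 = 72. M₁ = 9, y₁ ≡ 1 (mod 8). M₂ = 8, y₂ ≡ 8 (mod 9). y = 0×9×1 + 5×8×8 ≡ 32 (mod 72). The smallest positive such number is 32.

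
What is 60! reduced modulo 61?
By Wilson's theorem, (60)! ≡ -1 ≡ 60 (mod 61)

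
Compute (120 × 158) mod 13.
6

(120 × 158) = 18960
18960 mod 13 = 6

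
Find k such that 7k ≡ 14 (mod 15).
2

Since gcd(7, 15) = 1 divides 14, a solution exists.
Multiply both sides by the inverse of 7 mod 15:
  7^(-1) mod 15 = 13
  x ≡ 13 × 14 ≡ 182 ≡ 2 (mod 15)
Verification: 7 × 2 = 14 = 0 × 15 + 14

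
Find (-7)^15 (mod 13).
Using Fermat: (-7)^{12} ≡ 1 (mod 13). 15 ≡ 3 (mod 12). So (-7)^{15} ≡ (-7)^{3} ≡ 8 (mod 13)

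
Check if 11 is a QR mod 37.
By Euler's criterion: 11^{18} ≡ 1 (mod 37). Since this equals 1, 11 is a QR.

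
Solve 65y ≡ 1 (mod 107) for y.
28

Using Extended Euclidean Algorithm:
gcd(65, 107) = 1
Bezout coefficients: 65 × 28 + 107 × -17 = 1
So 65 × 28 ≡ 1 (mod 107)
The inverse is 28 mod 107 = 28
Verification: 65 × 28 = 1820 = 17 × 107 + 1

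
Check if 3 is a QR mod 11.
By Euler's criterion: 3^{5} ≡ 1 (mod 11). Since this equals 1, 3 is a QR.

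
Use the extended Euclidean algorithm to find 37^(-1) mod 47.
Extended GCD: 37(14) + 47(-11) = 1. So 37^(-1) ≡ 14 ≡ 14 (mod 47). Verify: 37 × 14 = 518 ≡ 1 (mod 47)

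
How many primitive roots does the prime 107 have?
Number of primitive roots mod 107 = φ(106) = 52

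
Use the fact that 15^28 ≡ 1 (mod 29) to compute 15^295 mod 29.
By Fermat: 15^{28} ≡ 1 (mod 29). 295 ≡ 15 (mod 28). So 15^{295} ≡ 15^{15} ≡ 14 (mod 29)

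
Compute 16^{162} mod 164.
92

Using successive squaring:
Binary expansion of 162: 10100010
Powers of 16 mod 164 (each is the square of the previous):
  16^1 ≡ 16 (mod 164)
  16^2 ≡ 16² = 256 ≡ 92 (mod 164)
  16^4 ≡ 92² = 8464 ≡ 100 (mod 164)
  16^8 ≡ 100² = 10000 ≡ 160 (mod 164)
  16^16 ≡ 160² = 25600 ≡ 16 (mod 164)
  16^32 ≡ 16² = 256 ≡ 92 (mod 164)
  16^64 ≡ 92² = 8464 ≡ 100 (mod 164)
  16^128 ≡ 100² = 10000 ≡ 160 (mod 164)
162 = 128 + 32 + 2, so 16^162 = 16^128 × 16^32 × 16^2 ≡ 160 × 92 × 92 (mod 164)
Multiplying step by step:
  160 × 92 = 14720 ≡ 124 (mod 164)
  124 × 92 = 11408 ≡ 92 (mod 164)
Result: 16^162 ≡ 92 (mod 164)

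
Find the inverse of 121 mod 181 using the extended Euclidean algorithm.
Extended GCD: 121(3) + 181(-2) = 1. So 121^(-1) ≡ 3 ≡ 3 (mod 181). Verify: 121 × 3 = 363 ≡ 1 (mod 181)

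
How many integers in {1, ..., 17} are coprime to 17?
16

Prime factorization: 17 = 17
Using the formula φ(n) = n × Π(1 - 1/p) for each prime factor p:
φ(17) = 17 × (1 - 1/17)
φ(17) = 16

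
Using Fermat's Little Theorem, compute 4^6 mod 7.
By Fermat's Little Theorem, 4^{6} ≡ 1 (mod 7) since 7 is prime and gcd(4, 7) = 1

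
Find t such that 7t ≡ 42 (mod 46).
6

Since gcd(7, 46) = 1 divides 42, a solution exists.
Multiply both sides by the inverse of 7 mod 46:
  7^(-1) mod 46 = 33
  x ≡ 33 × 42 ≡ 1386 ≡ 6 (mod 46)
Verification: 7 × 6 = 42 = 0 × 46 + 42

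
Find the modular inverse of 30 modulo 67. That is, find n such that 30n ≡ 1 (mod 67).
38

Using Extended Euclidean Algorithm:
gcd(30, 67) = 1
Bezout coefficients: 30 × -29 + 67 × 13 = 1
So 30 × -29 ≡ 1 (mod 67)
The inverse is -29 mod 67 = 38
Verification: 30 × 38 = 1140 = 17 × 67 + 1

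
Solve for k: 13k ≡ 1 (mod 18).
7

Since gcd(13, 18) = 1 divides 1, a solution exists.
Multiply both sides by the inverse of 13 mod 18:
  13^(-1) mod 18 = 7
  x ≡ 7 × 1 ≡ 7 ≡ 7 (mod 18)
Verification: 13 × 7 = 91 = 5 × 18 + 1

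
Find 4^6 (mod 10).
6 = 4 + 2 (binary 110). Repeated squaring mod 10: 4^1 ≡ 4; 4^2 ≡ 4² = 16 ≡ 6; 4^4 ≡ 6² = 36 ≡ 6. Multiply: 4^6 = 4^4 × 4^2 ≡ 6 × 6 (mod 10): 6 × 6 = 36 ≡ 6. So 4^6 ≡ 6 (mod 10).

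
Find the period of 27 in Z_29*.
Powers of 27 mod 29: 27^1≡27, 27^2≡4, 27^3≡21, 27^4≡16, 27^5≡26, 27^6≡6, 27^7≡17, 27^8≡24, 27^9≡10, 27^10≡9, 27^11≡11, 27^12≡7, 27^13≡15, 27^14≡28, 27^15≡2, 27^16≡25, 27^17≡8, 27^18≡13, 27^19≡3, 27^20≡23, 27^21≡12, 27^22≡5, 27^23≡19, 27^24≡20, 27^25≡18, 27^26≡22, 27^27≡14, 27^28≡1. Order = 28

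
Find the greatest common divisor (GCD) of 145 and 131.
1

Using the Euclidean algorithm:
145 = 1 × 131 + 14
131 = 9 × 14 + 5
14 = 2 × 5 + 4
5 = 1 × 4 + 1
4 = 4 × 1 + 0

GCD(145, 131) = 1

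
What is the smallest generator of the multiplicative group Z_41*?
p - 1 = 40 has prime divisors 2, 5. h is a primitive root mod 41 iff h^(40/q) ≢ 1 (mod 41) for each such q.
h = 2: 2^20 ≡ 1, 2^8 ≡ 10 (mod 41); 2^20 ≡ 1, so not a primitive root.
h = 3: 3^20 ≡ 40, 3^8 ≡ 1 (mod 41); 3^8 ≡ 1, so not a primitive root.
h = 4: 4^20 ≡ 1, 4^8 ≡ 18 (mod 41); 4^20 ≡ 1, so not a primitive root.
h = 5: 5^20 ≡ 1, 5^8 ≡ 18 (mod 41); 5^20 ≡ 1, so not a primitive root.
h = 6: 6^20 ≡ 40, 6^8 ≡ 10 (mod 41); none is 1, so 6 has order 40 and is a primitive root.
The smallest primitive root mod 41 is g = 6.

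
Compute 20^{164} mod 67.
10

Using successive squaring:
Binary expansion of 164: 10100100
Powers of 20 mod 67 (each is the square of the previous):
  20^1 ≡ 20 (mod 67)
  20^2 ≡ 20² = 400 ≡ 65 (mod 67)
  20^4 ≡ 65² = 4225 ≡ 4 (mod 67)
  20^8 ≡ 4² = 16 ≡ 16 (mod 67)
  20^16 ≡ 16² = 256 ≡ 55 (mod 67)
  20^32 ≡ 55² = 3025 ≡ 10 (mod 67)
  20^64 ≡ 10² = 100 ≡ 33 (mod 67)
  20^128 ≡ 33² = 1089 ≡ 17 (mod 67)
164 = 128 + 32 + 4, so 20^164 = 20^128 × 20^32 × 20^4 ≡ 17 × 10 × 4 (mod 67)
Multiplying step by step:
  17 × 10 = 170 ≡ 36 (mod 67)
  36 × 4 = 144 ≡ 10 (mod 67)
Result: 20^164 ≡ 10 (mod 67)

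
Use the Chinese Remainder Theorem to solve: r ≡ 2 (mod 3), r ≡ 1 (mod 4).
M = 3 × 4 = 12. M₁ = 4, y₁ ≡ 1 (mod 3). M₂ = 3, y₂ ≡ 3 (mod 4). r = 2×4×1 + 1×3×3 ≡ 5 (mod 12)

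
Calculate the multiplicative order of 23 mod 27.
Powers of 23 mod 27: 23^1≡23, 23^2≡16, 23^3≡17, 23^4≡13, 23^5≡2, 23^6≡19, 23^7≡5, 23^8≡7, 23^9≡26, 23^10≡4, 23^11≡11, 23^12≡10, 23^13≡14, 23^14≡25, 23^15≡8, 23^16≡22, 23^17≡20, 23^18≡1. Order = 18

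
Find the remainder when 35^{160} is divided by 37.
By Fermat: 35^{36} ≡ 1 (mod 37). 160 = 4×36 + 16. So 35^{160} ≡ 35^{16} ≡ 9 (mod 37)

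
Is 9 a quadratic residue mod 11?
By Euler's criterion: 9^{5} ≡ 1 (mod 11). Since this equals 1, 9 is a QR.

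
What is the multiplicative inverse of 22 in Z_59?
51

Using Extended Euclidean Algorithm:
gcd(22, 59) = 1
Bezout coefficients: 22 × -8 + 59 × 3 = 1
So 22 × -8 ≡ 1 (mod 59)
The inverse is -8 mod 59 = 51
Verification: 22 × 51 = 1122 = 19 × 59 + 1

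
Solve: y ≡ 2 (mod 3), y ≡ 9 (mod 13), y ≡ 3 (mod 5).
M = 3 × 13 × 5 = 195. M₁ = 65, y₁ ≡ 2 (mod 3). M₂ = 15, y₂ ≡ 7 (mod 13). M₃ = 39, y₃ ≡ 4 (mod 5). y = 2×65×2 + 9×15×7 + 3×39×4 ≡ 113 (mod 195)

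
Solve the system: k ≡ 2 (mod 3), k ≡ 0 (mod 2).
M = 3 × 2 = 6. M₁ = 2, y₁ ≡ 2 (mod 3). M₂ = 3, y₂ ≡ 1 (mod 2). k = 2×2×2 + 0×3×1 ≡ 2 (mod 6)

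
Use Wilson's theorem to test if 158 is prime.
(157)! mod 158 = 0. Since 0 ≢ -1 (mod 158), 158 is not prime.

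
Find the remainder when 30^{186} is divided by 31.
By Fermat: 30^{30} ≡ 1 (mod 31). 186 = 6×30 + 6. So 30^{186} ≡ 30^{6} ≡ 1 (mod 31)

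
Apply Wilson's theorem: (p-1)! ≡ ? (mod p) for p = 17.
By Wilson's theorem, (16)! ≡ -1 ≡ 16 (mod 17)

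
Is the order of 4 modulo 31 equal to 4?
No, the actual order is 5, not 4.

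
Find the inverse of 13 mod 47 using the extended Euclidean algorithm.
Extended GCD: 13(-18) + 47(5) = 1. So 13^(-1) ≡ 29 ≡ 29 (mod 47). Verify: 13 × 29 = 377 ≡ 1 (mod 47)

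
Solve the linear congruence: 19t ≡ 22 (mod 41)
40

Since gcd(19, 41) = 1 divides 22, a solution exists.
Multiply both sides by the inverse of 19 mod 41:
  19^(-1) mod 41 = 13
  x ≡ 13 × 22 ≡ 286 ≡ 40 (mod 41)
Verification: 19 × 40 = 760 = 18 × 41 + 22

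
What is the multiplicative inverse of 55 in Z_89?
55^(-1) ≡ 34 (mod 89). Verification: 55 × 34 = 1870 ≡ 1 (mod 89)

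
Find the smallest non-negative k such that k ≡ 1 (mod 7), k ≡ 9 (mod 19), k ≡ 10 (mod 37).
750

Using the Chinese Remainder Theorem:
M = product of moduli = 4921
For equation 1: M_1 = 703, 703 ≡ 3 (mod 7), inverse of 703 mod 7 is 5 (check: 3 × 5 = 15 ≡ 1 (mod 7))
For equation 2: M_2 = 259, 259 ≡ 12 (mod 19), inverse of 259 mod 19 is 8 (check: 12 × 8 = 96 ≡ 1 (mod 19))
For equation 3: M_3 = 133, 133 ≡ 22 (mod 37), inverse of 133 mod 37 is 32 (check: 22 × 32 = 704 ≡ 1 (mod 37))
Combine: k ≡ Σ r_i×M_i×(M_i⁻¹ mod m_i) = 1×703×5 + 9×259×8 + 10×133×32 = 3515 + 18648 + 42560 = 64723
64723 mod 4921 = 750
k ≡ 750 (mod 4921)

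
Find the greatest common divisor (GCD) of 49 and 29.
1

Using the Euclidean algorithm:
49 = 1 × 29 + 20
29 = 1 × 20 + 9
20 = 2 × 9 + 2
9 = 4 × 2 + 1
2 = 2 × 1 + 0

GCD(49, 29) = 1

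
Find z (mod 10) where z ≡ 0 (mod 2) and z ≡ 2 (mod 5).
M = 2 × 5 = 10. M₁ = 5, y₁ ≡ 1 (mod 2). M₂ = 2, y₂ ≡ 3 (mod 5). z = 0×5×1 + 2×2×3 ≡ 2 (mod 10)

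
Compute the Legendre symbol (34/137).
(34/137) = 34^{68} mod 137 = 1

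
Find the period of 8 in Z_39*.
Powers of 8 mod 39: 8^1≡8, 8^2≡25, 8^3≡5, 8^4≡1. Order = 4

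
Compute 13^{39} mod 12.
1

Using successive squaring:
Binary expansion of 39: 100111
Powers of 13 mod 12 (each is the square of the previous):
  13^1 ≡ 1 (mod 12)
  13^2 ≡ 1² = 1 ≡ 1 (mod 12)
  13^4 ≡ 1² = 1 ≡ 1 (mod 12)
  13^8 ≡ 1² = 1 ≡ 1 (mod 12)
  13^16 ≡ 1² = 1 ≡ 1 (mod 12)
  13^32 ≡ 1² = 1 ≡ 1 (mod 12)
39 = 32 + 4 + 2 + 1, so 13^39 = 13^32 × 13^4 × 13^2 × 13^1 ≡ 1 × 1 × 1 × 1 (mod 12)
Multiplying step by step:
  1 × 1 = 1 ≡ 1 (mod 12)
  1 × 1 = 1 ≡ 1 (mod 12)
  1 × 1 = 1 ≡ 1 (mod 12)
Result: 13^39 ≡ 1 (mod 12)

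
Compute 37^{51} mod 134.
1

Using successive squaring:
Binary expansion of 51: 110011
Powers of 37 mod 134 (each is the square of the previous):
  37^1 ≡ 37 (mod 134)
  37^2 ≡ 37² = 1369 ≡ 29 (mod 134)
  37^4 ≡ 29² = 841 ≡ 37 (mod 134)
  37^8 ≡ 37² = 1369 ≡ 29 (mod 134)
  37^16 ≡ 29² = 841 ≡ 37 (mod 134)
  37^32 ≡ 37² = 1369 ≡ 29 (mod 134)
51 = 32 + 16 + 2 + 1, so 37^51 = 37^32 × 37^16 × 37^2 × 37^1 ≡ 29 × 37 × 29 × 37 (mod 134)
Multiplying step by step:
  29 × 37 = 1073 ≡ 1 (mod 134)
  1 × 29 = 29 ≡ 29 (mod 134)
  29 × 37 = 1073 ≡ 1 (mod 134)
Result: 37^51 ≡ 1 (mod 134)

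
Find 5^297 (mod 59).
Using Fermat: 5^{58} ≡ 1 (mod 59). 297 ≡ 7 (mod 58). So 5^{297} ≡ 5^{7} ≡ 9 (mod 59)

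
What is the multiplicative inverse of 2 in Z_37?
2^(-1) ≡ 19 (mod 37). Verification: 2 × 19 = 38 ≡ 1 (mod 37)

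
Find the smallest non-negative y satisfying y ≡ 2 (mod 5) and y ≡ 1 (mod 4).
M = 5 × 4 = 20. M₁ = 4, y₁ ≡ 4 (mod 5). M₂ = 5, y₂ ≡ 1 (mod 4). y = 2×4×4 + 1×5×1 ≡ 17 (mod 20)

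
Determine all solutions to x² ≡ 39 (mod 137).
The square roots of 39 mod 137 are 54 and 83. Verify: 54² = 2916 ≡ 39 (mod 137)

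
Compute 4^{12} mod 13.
1

Using successive squaring:
Binary expansion of 12: 1100
Powers of 4 mod 13 (each is the square of the previous):
  4^1 ≡ 4 (mod 13)
  4^2 ≡ 4² = 16 ≡ 3 (mod 13)
  4^4 ≡ 3² = 9 ≡ 9 (mod 13)
  4^8 ≡ 9² = 81 ≡ 3 (mod 13)
12 = 8 + 4, so 4^12 = 4^8 × 4^4 ≡ 3 × 9 (mod 13)
Multiplying step by step:
  3 × 9 = 27 ≡ 1 (mod 13)
Result: 4^12 ≡ 1 (mod 13)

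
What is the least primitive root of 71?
7

A primitive root g modulo p has order p-1 = 70
Prime divisors of 70: [2, 5, 7]
g is a primitive root iff g^(70/q) ≢ 1 (mod 71) for each prime divisor q
Testing small values:
  g = 2: 2^35 ≡ 1, 2^14 ≡ 54, 2^10 ≡ 30 (mod 71) → 2^35 ≡ 1, not primitive root
  g = 3: 3^35 ≡ 1, 3^14 ≡ 54, 3^10 ≡ 48 (mod 71) → 3^35 ≡ 1, not primitive root
  g = 4: 4^35 ≡ 1, 4^14 ≡ 5, 4^10 ≡ 48 (mod 71) → 4^35 ≡ 1, not primitive root
  g = 5: 5^35 ≡ 1, 5^14 ≡ 57, 5^10 ≡ 1 (mod 71) → 5^35 ≡ 1, not primitive root
  g = 6: 6^35 ≡ 1, 6^14 ≡ 5, 6^10 ≡ 20 (mod 71) → 6^35 ≡ 1, not primitive root
  g = 7: 7^35 ≡ 70, 7^14 ≡ 54, 7^10 ≡ 45 (mod 71) → none is 1, primitive root!
The smallest primitive root is 7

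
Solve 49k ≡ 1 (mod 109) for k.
49^(-1) ≡ 89 (mod 109). Verification: 49 × 89 = 4361 ≡ 1 (mod 109)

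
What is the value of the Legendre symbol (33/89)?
(33/89) = 33^{44} mod 89 = -1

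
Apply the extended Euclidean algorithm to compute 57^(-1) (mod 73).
Extended GCD: 57(-32) + 73(25) = 1. So 57^(-1) ≡ 41 ≡ 41 (mod 73). Verify: 57 × 41 = 2337 ≡ 1 (mod 73)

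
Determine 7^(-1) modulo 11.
7^(-1) ≡ 8 (mod 11). Verification: 7 × 8 = 56 ≡ 1 (mod 11)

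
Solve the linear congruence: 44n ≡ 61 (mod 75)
44

Since gcd(44, 75) = 1 divides 61, a solution exists.
Multiply both sides by the inverse of 44 mod 75:
  44^(-1) mod 75 = 29
  x ≡ 29 × 61 ≡ 1769 ≡ 44 (mod 75)
Verification: 44 × 44 = 1936 = 25 × 75 + 61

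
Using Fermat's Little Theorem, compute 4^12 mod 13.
By Fermat's Little Theorem, 4^{12} ≡ 1 (mod 13) since 13 is prime and gcd(4, 13) = 1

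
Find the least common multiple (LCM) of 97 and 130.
12610

First find GCD(97, 130) using the Euclidean algorithm:
97 = 0 × 130 + 97
130 = 1 × 97 + 33
97 = 2 × 33 + 31
33 = 1 × 31 + 2
31 = 15 × 2 + 1
2 = 2 × 1 + 0
GCD(97, 130) = 1

LCM formula: LCM(a, b) = (a × b) / GCD(a, b)
LCM(97, 130) = (97 × 130) / 1
LCM(97, 130) = 12610 / 1
LCM(97, 130) = 12610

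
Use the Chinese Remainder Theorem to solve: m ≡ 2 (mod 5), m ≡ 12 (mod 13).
M = 5 × 13 = 65. M₁ = 13, y₁ ≡ 2 (mod 5). M₂ = 5, y₂ ≡ 8 (mod 13). m = 2×13×2 + 12×5×8 ≡ 12 (mod 65)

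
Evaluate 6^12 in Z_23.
Using repeated squaring. 12 = 8 + 4 (binary 1100). Repeated squaring mod 23: 6^1 ≡ 6; 6^2 ≡ 6² = 36 ≡ 13; 6^4 ≡ 13² = 169 ≡ 8; 6^8 ≡ 8² = 64 ≡ 18. Multiply: 6^12 = 6^8 × 6^4 ≡ 18 × 8 (mod 23): 18 × 8 = 144 ≡ 6. So 6^12 ≡ 6 (mod 23).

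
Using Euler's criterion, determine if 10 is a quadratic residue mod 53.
By Euler's criterion: 10^{26} ≡ 1 (mod 53). Since this equals 1, 10 is a QR.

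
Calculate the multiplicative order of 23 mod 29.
Powers of 23 mod 29: 23^1≡23, 23^2≡7, 23^3≡16, 23^4≡20, 23^5≡25, 23^6≡24, 23^7≡1. Order = 7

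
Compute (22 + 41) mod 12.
3

(22 + 41) = 63
63 mod 12 = 3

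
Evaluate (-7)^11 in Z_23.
Using repeated squaring. (-7) ≡ 16 (mod 23). 11 = 8 + 2 + 1 (binary 1011). Repeated squaring mod 23: 16^1 ≡ 16; 16^2 ≡ 16² = 256 ≡ 3; 16^4 ≡ 3² = 9 ≡ 9; 16^8 ≡ 9² = 81 ≡ 12. Multiply: (-7)^11 ≡ 16^8 × 16^2 × 16^1 ≡ 12 × 3 × 16 (mod 23): 12 × 3 = 36 ≡ 13; 13 × 16 = 208 ≡ 1. So (-7)^11 ≡ 1 (mod 23).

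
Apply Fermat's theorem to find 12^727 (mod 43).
By Fermat: 12^{42} ≡ 1 (mod 43). 727 ≡ 13 (mod 42). So 12^{727} ≡ 12^{13} ≡ 3 (mod 43)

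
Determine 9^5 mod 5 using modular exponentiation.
9 ≡ 4 (mod 5). 5 = 4 + 1 (binary 101). Repeated squaring mod 5: 4^1 ≡ 4; 4^2 ≡ 4² = 16 ≡ 1; 4^4 ≡ 1² = 1 ≡ 1. Multiply: 9^5 ≡ 4^4 × 4^1 ≡ 1 × 4 (mod 5): 1 × 4 = 4 ≡ 4. So 9^5 ≡ 4 (mod 5).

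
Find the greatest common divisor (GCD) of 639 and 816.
3

Using the Euclidean algorithm:
639 = 0 × 816 + 639
816 = 1 × 639 + 177
639 = 3 × 177 + 108
177 = 1 × 108 + 69
108 = 1 × 69 + 39
69 = 1 × 39 + 30
39 = 1 × 30 + 9
30 = 3 × 9 + 3
9 = 3 × 3 + 0

GCD(639, 816) = 3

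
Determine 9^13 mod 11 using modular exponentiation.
Using Fermat: 9^{10} ≡ 1 (mod 11). 13 ≡ 3 (mod 10). So 9^{13} ≡ 9^{3} ≡ 3 (mod 11)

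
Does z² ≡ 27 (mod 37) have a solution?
By Euler's criterion: 27^{18} ≡ 1 (mod 37). Since this equals 1, 27 is a QR.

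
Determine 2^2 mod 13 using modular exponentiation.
2 = 2 (binary 10). Repeated squaring mod 13: 2^1 ≡ 2; 2^2 ≡ 2² = 4 ≡ 4. So 2^2 ≡ 4 (mod 13).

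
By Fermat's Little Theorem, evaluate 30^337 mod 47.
By Fermat: 30^{46} ≡ 1 (mod 47). 337 = 7×46 + 15. So 30^{337} ≡ 30^{15} ≡ 35 (mod 47)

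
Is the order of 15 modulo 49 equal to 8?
No, the actual order is 7, not 8.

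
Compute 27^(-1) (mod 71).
50

Using Extended Euclidean Algorithm:
gcd(27, 71) = 1
Bezout coefficients: 27 × -21 + 71 × 8 = 1
So 27 × -21 ≡ 1 (mod 71)
The inverse is -21 mod 71 = 50
Verification: 27 × 50 = 1350 = 19 × 71 + 1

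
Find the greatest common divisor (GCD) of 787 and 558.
1

Using the Euclidean algorithm:
787 = 1 × 558 + 229
558 = 2 × 229 + 100
229 = 2 × 100 + 29
100 = 3 × 29 + 13
29 = 2 × 13 + 3
13 = 4 × 3 + 1
3 = 3 × 1 + 0

GCD(787, 558) = 1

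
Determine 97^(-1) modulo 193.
97^(-1) ≡ 2 (mod 193). Verification: 97 × 2 = 194 ≡ 1 (mod 193)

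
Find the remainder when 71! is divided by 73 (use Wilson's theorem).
(72)! = (71)! × (72) ≡ -1 (mod 73). So (71)! ≡ -1 × (72)^(-1) ≡ (-1)×(-1) = 1 (mod 73)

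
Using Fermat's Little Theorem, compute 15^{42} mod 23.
9

By Fermat's Little Theorem, a^(p-1) ≡ 1 (mod p) for prime p and gcd(a, p) = 1
Here p = 23, so 15^22 ≡ 1 (mod 23)
We can reduce the exponent: 42 mod 22 = 20
So 15^42 ≡ 15^20 (mod 23)
Computing: 15^20 mod 23 = 9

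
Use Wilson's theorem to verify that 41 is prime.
(40)! mod 41 = 40. Since this equals -1 (mod 41), Wilson confirms 41 is prime.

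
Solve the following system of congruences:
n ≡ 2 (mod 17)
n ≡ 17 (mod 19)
36

Using the Chinese Remainder Theorem:
M = product of moduli = 323
For equation 1: M_1 = 19, 19 ≡ 2 (mod 17), inverse of 19 mod 17 is 9 (check: 2 × 9 = 18 ≡ 1 (mod 17))
For equation 2: M_2 = 17, 17 ≡ 17 (mod 19), inverse of 17 mod 19 is 9 (check: 17 × 9 = 153 ≡ 1 (mod 19))
Combine: n ≡ Σ r_i×M_i×(M_i⁻¹ mod m_i) = 2×19×9 + 17×17×9 = 342 + 2601 = 2943
2943 mod 323 = 36
n ≡ 36 (mod 323)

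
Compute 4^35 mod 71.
Using repeated squaring. 35 = 32 + 2 + 1 (binary 100011). Repeated squaring mod 71: 4^1 ≡ 4; 4^2 ≡ 4² = 16 ≡ 16; 4^4 ≡ 16² = 256 ≡ 43; 4^8 ≡ 43² = 1849 ≡ 3; 4^16 ≡ 3² = 9 ≡ 9; 4^32 ≡ 9² = 81 ≡ 10. Multiply: 4^35 = 4^32 × 4^2 × 4^1 ≡ 10 × 16 × 4 (mod 71): 10 × 16 = 160 ≡ 18; 18 × 4 = 72 ≡ 1. So 4^35 ≡ 1 (mod 71).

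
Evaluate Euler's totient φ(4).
2

Prime factorization: 4 = 2^2
Using the formula φ(n) = n × Π(1 - 1/p) for each prime factor p:
φ(4) = 4 × (1 - 1/2)
φ(4) = 2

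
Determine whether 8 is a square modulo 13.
By Euler's criterion: 8^{6} ≡ 12 (mod 13). Since this equals -1 (≡ 12), 8 is not a QR.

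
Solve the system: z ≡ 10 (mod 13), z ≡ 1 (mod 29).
M = 13 × 29 = 377. M₁ = 29, y₁ ≡ 9 (mod 13). M₂ = 13, y₂ ≡ 9 (mod 29). z = 10×29×9 + 1×13×9 ≡ 88 (mod 377)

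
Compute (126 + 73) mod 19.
9

(126 + 73) = 199
199 mod 19 = 9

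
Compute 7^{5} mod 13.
11

Using successive squaring:
Binary expansion of 5: 101
Powers of 7 mod 13 (each is the square of the previous):
  7^1 ≡ 7 (mod 13)
  7^2 ≡ 7² = 49 ≡ 10 (mod 13)
  7^4 ≡ 10² = 100 ≡ 9 (mod 13)
5 = 4 + 1, so 7^5 = 7^4 × 7^1 ≡ 9 × 7 (mod 13)
Multiplying step by step:
  9 × 7 = 63 ≡ 11 (mod 13)
Result: 7^5 ≡ 11 (mod 13)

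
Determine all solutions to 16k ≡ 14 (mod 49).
7

Since gcd(16, 49) = 1 divides 14, a solution exists.
Multiply both sides by the inverse of 16 mod 49:
  16^(-1) mod 49 = 46
  x ≡ 46 × 14 ≡ 644 ≡ 7 (mod 49)
Verification: 16 × 7 = 112 = 2 × 49 + 14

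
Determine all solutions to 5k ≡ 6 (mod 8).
6

Since gcd(5, 8) = 1 divides 6, a solution exists.
Multiply both sides by the inverse of 5 mod 8:
  5^(-1) mod 8 = 5
  x ≡ 5 × 6 ≡ 30 ≡ 6 (mod 8)
Verification: 5 × 6 = 30 = 3 × 8 + 6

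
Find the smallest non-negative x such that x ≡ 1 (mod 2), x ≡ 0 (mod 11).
11

Using the Chinese Remainder Theorem:
M = product of moduli = 22
For equation 1: M_1 = 11, 11 ≡ 1 (mod 2), inverse of 11 mod 2 is 1 (check: 1 × 1 = 1 ≡ 1 (mod 2))
For equation 2: M_2 = 2, 2 ≡ 2 (mod 11), inverse of 2 mod 11 is 6 (check: 2 × 6 = 12 ≡ 1 (mod 11))
Combine: x ≡ Σ r_i×M_i×(M_i⁻¹ mod m_i) = 1×11×1 + 0×2×6 = 11 + 0 = 11
11 mod 22 = 11
x ≡ 11 (mod 22)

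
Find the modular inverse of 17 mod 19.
17^(-1) ≡ 9 (mod 19). Verification: 17 × 9 = 153 ≡ 1 (mod 19)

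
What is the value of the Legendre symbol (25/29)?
(25/29) = 25^{14} mod 29 = 1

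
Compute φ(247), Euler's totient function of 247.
216

Prime factorization: 247 = 13 × 19
Using the formula φ(n) = n × Π(1 - 1/p) for each prime factor p:
φ(247) = 247 × (1 - 1/13) × (1 - 1/19)
φ(247) = 216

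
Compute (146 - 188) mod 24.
6

(146 - 188) = -42
-42 mod 24 = 6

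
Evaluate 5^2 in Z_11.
2 = 2 (binary 10). Repeated squaring mod 11: 5^1 ≡ 5; 5^2 ≡ 5² = 25 ≡ 3. So 5^2 ≡ 3 (mod 11).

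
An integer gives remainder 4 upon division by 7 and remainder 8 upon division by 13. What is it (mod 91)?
M = 7 × 13 = 91. M₁ = 13, y₁ ≡ 6 (mod 7). M₂ = 7, y₂ ≡ 2 (mod 13). n = 4×13×6 + 8×7×2 ≡ 60 (mod 91). The smallest positive such number is 60.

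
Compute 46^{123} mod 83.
82

Using successive squaring:
Binary expansion of 123: 1111011
Powers of 46 mod 83 (each is the square of the previous):
  46^1 ≡ 46 (mod 83)
  46^2 ≡ 46² = 2116 ≡ 41 (mod 83)
  46^4 ≡ 41² = 1681 ≡ 21 (mod 83)
  46^8 ≡ 21² = 441 ≡ 26 (mod 83)
  46^16 ≡ 26² = 676 ≡ 12 (mod 83)
  46^32 ≡ 12² = 144 ≡ 61 (mod 83)
  46^64 ≡ 61² = 3721 ≡ 69 (mod 83)
123 = 64 + 32 + 16 + 8 + 2 + 1, so 46^123 = 46^64 × 46^32 × 46^16 × 46^8 × 46^2 × 46^1 ≡ 69 × 61 × 12 × 26 × 41 × 46 (mod 83)
Multiplying step by step:
  69 × 61 = 4209 ≡ 59 (mod 83)
  59 × 12 = 708 ≡ 44 (mod 83)
  44 × 26 = 1144 ≡ 65 (mod 83)
  65 × 41 = 2665 ≡ 9 (mod 83)
  9 × 46 = 414 ≡ 82 (mod 83)
Result: 46^123 ≡ 82 (mod 83)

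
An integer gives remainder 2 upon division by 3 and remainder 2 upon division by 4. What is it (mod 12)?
M = 3 × 4 = 12. M₁ = 4, y₁ ≡ 1 (mod 3). M₂ = 3, y₂ ≡ 3 (mod 4). m = 2×4×1 + 2×3×3 ≡ 2 (mod 12). The smallest positive such number is 2.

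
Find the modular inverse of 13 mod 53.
13^(-1) ≡ 49 (mod 53). Verification: 13 × 49 = 637 ≡ 1 (mod 53)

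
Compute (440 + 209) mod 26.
25

(440 + 209) = 649
649 mod 26 = 25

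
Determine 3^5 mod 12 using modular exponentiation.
5 = 4 + 1 (binary 101). Repeated squaring mod 12: 3^1 ≡ 3; 3^2 ≡ 3² = 9 ≡ 9; 3^4 ≡ 9² = 81 ≡ 9. Multiply: 3^5 = 3^4 × 3^1 ≡ 9 × 3 (mod 12): 9 × 3 = 27 ≡ 3. So 3^5 ≡ 3 (mod 12).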